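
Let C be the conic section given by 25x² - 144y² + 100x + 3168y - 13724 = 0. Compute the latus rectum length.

Rearranging, 25(x² + 4x) -144(y² - 22y) = 13724.
Completing the square gives 25(x + 2)² -144(y - 11)² = 13724 + 100 - 17424 = -3600.
Dividing both sides by -3600: (y - 11)²/25 - (x + 2)²/144 = 1
Hyperbola, center (-2, 11), transverse axis vertical; a² = 25, b² = 144.
Latus rectum length = 2b²/a = 2·144/5 = 288/5.

288/5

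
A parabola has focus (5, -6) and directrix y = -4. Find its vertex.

(5, -5)

The vertex is the midpoint between the focus and the directrix along the axis of symmetry.
Axis is vertical (directrix is horizontal). Vertex y-coordinate = (-6 + (-4))/2 = -5; x-coordinate = 5.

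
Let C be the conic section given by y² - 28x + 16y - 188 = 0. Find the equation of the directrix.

x = -16

Only y is squared. Complete the square in y: (y + 8)² = 28(x + 9).
Vertex (-9, -8); 4p = 28 so p = 7. Opens right.
Directrix is the vertical line x = h − p = -9 − (7) = -16.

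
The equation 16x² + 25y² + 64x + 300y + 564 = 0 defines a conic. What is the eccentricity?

e = 3/5

Group: 16(x² + 4x) + 25(y² + 12y) = -564
Complete the square: 16(x + 2)² + 25(y + 6)² = -564 + 64 + 900 = 400
Divide by 400: (x + 2)²/25 + (y + 6)²/16 = 1
Ellipse, center (-2, -6), major axis horizontal; a² = 25, b² = 16.
c² = a² - b² = 9, so c = 3.
e = c/a = 3/5.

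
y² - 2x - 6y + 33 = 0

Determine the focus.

Only y is squared. Complete the square in y: (y - 3)² = 2(x - 12).
Vertex (12, 3); 4p = 2 so p = 1/2. Opens right.
Focus is p units from the vertex along the axis: (h + p, k).

(25/2, 3)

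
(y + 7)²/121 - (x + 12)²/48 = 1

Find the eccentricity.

Center (-12, -7). The positive term is the y-term, so the transverse axis is vertical; a² = 121, b² = 48.
c² = a² + b² = 169, so c = 13.
e = c/a = 13/11.

e = 13/11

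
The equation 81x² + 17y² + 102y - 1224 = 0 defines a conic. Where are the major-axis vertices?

Group the x- and y-terms: 81x² + 17(y² + 6y) = 1224
81x² + 17(y + 3)² = 1224 + 0 + 153 = 1377
Divide by 1377: x²/17 + (y + 3)²/81 = 1
Ellipse, center (0, -3), major axis vertical; a² = 81, b² = 17.
a = 9. Vertices at (h, k ± a).

(0, -12) and (0, 6)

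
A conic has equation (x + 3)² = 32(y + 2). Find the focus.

Vertex (-3, -2); 4p = 32 so p = 8. Opens up.
Focus is p units from the vertex along the axis: (h, k + p).

(-3, 6)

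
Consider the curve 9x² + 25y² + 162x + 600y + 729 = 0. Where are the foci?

9(x² + 18x) + 25(y² + 24y) = -729
Complete the square in x and y: 9(x + 9)² + 25(y + 12)² = -729 + 729 + 3600 = 3600
Divide through by 3600 to get (x + 9)²/400 + (y + 12)²/144 = 1.
Ellipse, center (-9, -12), major axis horizontal; a² = 400, b² = 144.
c² = a² - b² = 400 - 144 = 256, so c = 16.
Foci lie on the horizontal axis through the center: (h ± c, k).

(-25, -12) and (7, -12)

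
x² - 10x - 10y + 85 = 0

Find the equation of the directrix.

Only x is squared. Complete the square in x: (x - 5)² = 10(y - 6).
Vertex (5, 6); 4p = 10 so p = 5/2. Opens up.
Directrix is the horizontal line y = k − p = 6 − (5/2) = 7/2.

y = 7/2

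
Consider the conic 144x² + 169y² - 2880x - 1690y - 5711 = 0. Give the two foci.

Group: 144(x² - 20x) + 169(y² - 10y) = 5711
Complete the square in x and y: 144(x - 10)² + 169(y - 5)² = 5711 + 14400 + 4225 = 24336
Divide through by 24336 to get (x - 10)²/169 + (y - 5)²/144 = 1.
Ellipse, center (10, 5), major axis horizontal; a² = 169, b² = 144.
c² = a² - b² = 169 - 144 = 25, so c = 5.
Foci lie on the horizontal axis through the center: (h ± c, k).

(5, 5) and (15, 5)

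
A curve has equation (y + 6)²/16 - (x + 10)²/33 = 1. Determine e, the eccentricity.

Center (-10, -6). The positive term is the y-term, so the transverse axis is vertical; a² = 16, b² = 33.
c² = a² + b² = 49, so c = 7.
e = c/a = 7/4.

e = 7/4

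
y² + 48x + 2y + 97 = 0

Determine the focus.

(-14, -1)

Only y is squared. Complete the square in y: (y + 1)² = -48(x + 2).
Vertex (-2, -1); 4p = -48 so p = -12. Opens left.
Focus is p units from the vertex along the axis: (h + p, k).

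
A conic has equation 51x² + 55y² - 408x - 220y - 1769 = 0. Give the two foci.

(2, 2) and (6, 2)

Group the x- and y-terms: 51(x² - 8x) + 55(y² - 4y) = 1769
Completing the square gives 51(x - 4)² + 55(y - 2)² = 1769 + 816 + 220 = 2805.
Dividing both sides by 2805: (x - 4)²/55 + (y - 2)²/51 = 1
Ellipse, center (4, 2), major axis horizontal; a² = 55, b² = 51.
c² = a² - b² = 55 - 51 = 4, so c = 2.
Foci lie on the horizontal axis through the center: (h ± c, k).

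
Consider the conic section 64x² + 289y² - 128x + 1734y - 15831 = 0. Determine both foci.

Group: 64(x² - 2x) + 289(y² + 6y) = 15831
Complete the square in x and y: 64(x - 1)² + 289(y + 3)² = 15831 + 64 + 2601 = 18496
Dividing both sides by 18496: (x - 1)²/289 + (y + 3)²/64 = 1
Ellipse, center (1, -3), major axis horizontal; a² = 289, b² = 64.
c² = a² - b² = 289 - 64 = 225, so c = 15.
Foci lie on the horizontal axis through the center: (h ± c, k).

(-14, -3) and (16, -3)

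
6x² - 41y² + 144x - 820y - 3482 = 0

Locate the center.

Group: 6(x² + 24x) -41(y² + 20y) = 3482
Complete the square in x and y: 6(x + 12)² -41(y + 10)² = 3482 + 864 - 4100 = 246
Divide through by 246 to get (x + 12)²/41 - (y + 10)²/6 = 1.
Hyperbola with center (-12, -10).

(-12, -10)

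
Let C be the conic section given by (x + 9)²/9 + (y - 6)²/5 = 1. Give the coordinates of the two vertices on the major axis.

(-12, 6) and (-6, 6)

Center (-9, 6). The larger denominator 9 sits under the x-term, so the major axis is horizontal; a² = 9, b² = 5.
a = 3. Vertices at (h ± a, k).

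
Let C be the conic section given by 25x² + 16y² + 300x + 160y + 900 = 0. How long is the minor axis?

8

Rearranging, 25(x² + 12x) + 16(y² + 10y) = -900.
Complete the square: 25(x + 6)² + 16(y + 5)² = -900 + 900 + 400 = 400
Dividing both sides by 400: (x + 6)²/16 + (y + 5)²/25 = 1
Ellipse, center (-6, -5), major axis vertical; a² = 25, b² = 16.
b² = 16 so b = 4; the minor axis has length 2b = 8.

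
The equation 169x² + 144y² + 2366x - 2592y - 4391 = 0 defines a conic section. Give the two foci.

Collect terms: 169(x² + 14x) + 144(y² - 18y) = 4391
169(x + 7)² + 144(y - 9)² = 4391 + 8281 + 11664 = 24336
Dividing both sides by 24336: (x + 7)²/144 + (y - 9)²/169 = 1
Ellipse, center (-7, 9), major axis vertical; a² = 169, b² = 144.
c² = a² - b² = 169 - 144 = 25, so c = 5.
Foci lie on the vertical axis through the center: (h, k ± c).

(-7, 4) and (-7, 14)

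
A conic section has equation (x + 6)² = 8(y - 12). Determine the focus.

Vertex (-6, 12); 4p = 8 so p = 2. Opens up.
Focus is p units from the vertex along the axis: (h, k + p).

(-6, 14)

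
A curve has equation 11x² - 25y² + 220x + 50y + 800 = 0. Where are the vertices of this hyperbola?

(-15, 1) and (-5, 1)

Rearranging, 11(x² + 20x) -25(y² - 2y) = -800.
Completing the square gives 11(x + 10)² -25(y - 1)² = -800 + 1100 - 25 = 275.
Divide through by 275 to get (x + 10)²/25 - (y - 1)²/11 = 1.
Hyperbola, center (-10, 1), transverse axis horizontal; a² = 25, b² = 11.
a = 5. Vertices at (h ± a, k).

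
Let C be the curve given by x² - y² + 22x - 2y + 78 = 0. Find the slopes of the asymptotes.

Group: (x² + 22x) -(y² + 2y) = -78
Complete the square in x and y: (x + 11)² -(y + 1)² = -78 + 121 - 1 = 42
Divide by 42: (x + 11)²/42 - (y + 1)²/42 = 1
Hyperbola, center (-11, -1), transverse axis horizontal; a² = 42, b² = 42.
For a horizontal hyperbola the asymptotes have slope ±b/a.
Here that is ±√42/√42 = ±1.

1 and -1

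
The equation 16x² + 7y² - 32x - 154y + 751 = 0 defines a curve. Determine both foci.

Collect terms: 16(x² - 2x) + 7(y² - 22y) = -751
Complete the square: 16(x - 1)² + 7(y - 11)² = -751 + 16 + 847 = 112
Divide by 112: (x - 1)²/7 + (y - 11)²/16 = 1
Ellipse, center (1, 11), major axis vertical; a² = 16, b² = 7.
c² = a² - b² = 16 - 7 = 9, so c = 3.
Foci lie on the vertical axis through the center: (h, k ± c).

(1, 8) and (1, 14)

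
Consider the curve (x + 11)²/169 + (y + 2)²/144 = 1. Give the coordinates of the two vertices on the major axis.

(-24, -2) and (2, -2)

Center (-11, -2). The larger denominator 169 sits under the x-term, so the major axis is horizontal; a² = 169, b² = 144.
a = 13. Vertices at (h ± a, k).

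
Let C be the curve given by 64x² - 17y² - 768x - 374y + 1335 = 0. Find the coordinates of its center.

(6, -11)

64(x² - 12x) -17(y² + 22y) = -1335
Complete the square: 64(x - 6)² -17(y + 11)² = -1335 + 2304 - 2057 = -1088
Dividing both sides by -1088: (y + 11)²/64 - (x - 6)²/17 = 1
Hyperbola with center (6, -11).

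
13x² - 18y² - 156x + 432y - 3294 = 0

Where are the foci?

(6 - √155, 12) and (6 + √155, 12)

Collect terms: 13(x² - 12x) -18(y² - 24y) = 3294
Complete the square in x and y: 13(x - 6)² -18(y - 12)² = 3294 + 468 - 2592 = 1170
Divide through by 1170 to get (x - 6)²/90 - (y - 12)²/65 = 1.
Hyperbola, center (6, 12), transverse axis horizontal; a² = 90, b² = 65.
c² = a² + b² = 90 + 65 = 155, so c = √155.
Foci lie on the horizontal axis through the center: (h ± c, k).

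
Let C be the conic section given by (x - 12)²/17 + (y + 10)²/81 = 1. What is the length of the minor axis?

2√17

Center (12, -10). The larger denominator 81 sits under the y-term, so the major axis is vertical; a² = 81, b² = 17.
b² = 17 so b = √17; the minor axis has length 2b = 2√17.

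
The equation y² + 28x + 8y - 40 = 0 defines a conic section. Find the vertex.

(2, -4)

Only y is squared. Complete the square in y: (y + 4)² = -28(x - 2).
Vertex (2, -4); 4p = -28 so p = -7. Opens left.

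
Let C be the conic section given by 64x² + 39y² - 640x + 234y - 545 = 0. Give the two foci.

Collect terms: 64(x² - 10x) + 39(y² + 6y) = 545
Complete the square: 64(x - 5)² + 39(y + 3)² = 545 + 1600 + 351 = 2496
Divide by 2496: (x - 5)²/39 + (y + 3)²/64 = 1
Ellipse, center (5, -3), major axis vertical; a² = 64, b² = 39.
c² = a² - b² = 64 - 39 = 25, so c = 5.
Foci lie on the vertical axis through the center: (h, k ± c).

(5, -8) and (5, 2)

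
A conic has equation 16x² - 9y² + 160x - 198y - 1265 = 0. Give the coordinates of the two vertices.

Rearranging, 16(x² + 10x) -9(y² + 22y) = 1265.
Completing the square gives 16(x + 5)² -9(y + 11)² = 1265 + 400 - 1089 = 576.
Divide through by 576 to get (x + 5)²/36 - (y + 11)²/64 = 1.
Hyperbola, center (-5, -11), transverse axis horizontal; a² = 36, b² = 64.
a = 6. Vertices at (h ± a, k).

(-11, -11) and (1, -11)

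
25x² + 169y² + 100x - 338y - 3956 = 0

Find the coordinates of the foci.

(-14, 1) and (10, 1)

Collect terms: 25(x² + 4x) + 169(y² - 2y) = 3956
Complete the square in x and y: 25(x + 2)² + 169(y - 1)² = 3956 + 100 + 169 = 4225
Divide by 4225: (x + 2)²/169 + (y - 1)²/25 = 1
Ellipse, center (-2, 1), major axis horizontal; a² = 169, b² = 25.
c² = a² - b² = 169 - 25 = 144, so c = 12.
Foci lie on the horizontal axis through the center: (h ± c, k).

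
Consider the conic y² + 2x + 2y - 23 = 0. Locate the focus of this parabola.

Only y is squared. Complete the square in y: (y + 1)² = -2(x - 12).
Vertex (12, -1); 4p = -2 so p = -1/2. Opens left.
Focus is p units from the vertex along the axis: (h + p, k).

(23/2, -1)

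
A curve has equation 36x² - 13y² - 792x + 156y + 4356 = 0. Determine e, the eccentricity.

e = 7/6

Group: 36(x² - 22x) -13(y² - 12y) = -4356
Completing the square gives 36(x - 11)² -13(y - 6)² = -4356 + 4356 - 468 = -468.
Dividing both sides by -468: (y - 6)²/36 - (x - 11)²/13 = 1
Hyperbola, center (11, 6), transverse axis vertical; a² = 36, b² = 13.
c² = a² + b² = 49, so c = 7.
e = c/a = 7/6.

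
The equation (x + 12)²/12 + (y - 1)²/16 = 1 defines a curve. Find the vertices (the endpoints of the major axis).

Center (-12, 1). The larger denominator 16 sits under the y-term, so the major axis is vertical; a² = 16, b² = 12.
a = 4. Vertices at (h, k ± a).

(-12, -3) and (-12, 5)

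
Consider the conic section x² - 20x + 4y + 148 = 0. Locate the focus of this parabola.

Only x is squared. Complete the square in x: (x - 10)² = -4(y + 12).
Vertex (10, -12); 4p = -4 so p = -1. Opens down.
Focus is p units from the vertex along the axis: (h, k + p).

(10, -13)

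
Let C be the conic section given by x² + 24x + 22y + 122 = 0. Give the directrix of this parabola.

Only x is squared. Complete the square in x: (x + 12)² = -22(y - 1).
Vertex (-12, 1); 4p = -22 so p = -11/2. Opens down.
Directrix is the horizontal line y = k − p = 1 − (-11/2) = 13/2.

y = 13/2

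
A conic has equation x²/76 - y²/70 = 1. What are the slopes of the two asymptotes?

√1330/38 and -√1330/38

Center (0, 0). The positive term is the x-term, so the transverse axis is horizontal; a² = 76, b² = 70.
For a horizontal hyperbola the asymptotes have slope ±b/a.
Here that is ±√70/2√19 = ±√1330/38.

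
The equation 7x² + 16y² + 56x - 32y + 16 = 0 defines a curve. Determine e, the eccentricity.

e = 3/4

Collect terms: 7(x² + 8x) + 16(y² - 2y) = -16
Complete the square in x and y: 7(x + 4)² + 16(y - 1)² = -16 + 112 + 16 = 112
Divide by 112: (x + 4)²/16 + (y - 1)²/7 = 1
Ellipse, center (-4, 1), major axis horizontal; a² = 16, b² = 7.
c² = a² - b² = 9, so c = 3.
e = c/a = 3/4.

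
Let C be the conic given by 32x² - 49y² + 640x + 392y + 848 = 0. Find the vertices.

Group the x- and y-terms: 32(x² + 20x) -49(y² - 8y) = -848
Complete the square: 32(x + 10)² -49(y - 4)² = -848 + 3200 - 784 = 1568
Divide through by 1568 to get (x + 10)²/49 - (y - 4)²/32 = 1.
Hyperbola, center (-10, 4), transverse axis horizontal; a² = 49, b² = 32.
a = 7. Vertices at (h ± a, k).

(-17, 4) and (-3, 4)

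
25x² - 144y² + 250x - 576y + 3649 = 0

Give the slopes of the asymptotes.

Group: 25(x² + 10x) -144(y² + 4y) = -3649
Complete the square in x and y: 25(x + 5)² -144(y + 2)² = -3649 + 625 - 576 = -3600
Dividing both sides by -3600: (y + 2)²/25 - (x + 5)²/144 = 1
Hyperbola, center (-5, -2), transverse axis vertical; a² = 25, b² = 144.
For a vertical hyperbola the asymptotes have slope ±a/b.
Here that is ±5/12.

5/12 and -5/12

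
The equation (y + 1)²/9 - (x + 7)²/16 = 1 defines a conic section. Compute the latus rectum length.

Center (-7, -1). The positive term is the y-term, so the transverse axis is vertical; a² = 9, b² = 16.
Latus rectum length = 2b²/a = 2·16/3 = 32/3.

32/3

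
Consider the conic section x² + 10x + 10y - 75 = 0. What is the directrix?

y = 25/2

Only x is squared. Complete the square in x: (x + 5)² = -10(y - 10).
Vertex (-5, 10); 4p = -10 so p = -5/2. Opens down.
Directrix is the horizontal line y = k − p = 10 − (-5/2) = 25/2.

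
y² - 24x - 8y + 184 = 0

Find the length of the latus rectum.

Only y is squared. Complete the square in y: (y - 4)² = 24(x - 7).
Vertex (7, 4); 4p = 24 so p = 6. Opens right.
Latus rectum length = |4p| = 24.

24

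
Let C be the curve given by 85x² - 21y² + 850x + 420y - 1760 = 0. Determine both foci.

85(x² + 10x) -21(y² - 20y) = 1760
Complete the square: 85(x + 5)² -21(y - 10)² = 1760 + 2125 - 2100 = 1785
Divide by 1785: (x + 5)²/21 - (y - 10)²/85 = 1
Hyperbola, center (-5, 10), transverse axis horizontal; a² = 21, b² = 85.
c² = a² + b² = 21 + 85 = 106, so c = √106.
Foci lie on the horizontal axis through the center: (h ± c, k).

(-5 - √106, 10) and (-5 + √106, 10)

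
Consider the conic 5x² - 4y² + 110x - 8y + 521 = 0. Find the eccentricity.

e = 3/2

5(x² + 22x) -4(y² + 2y) = -521
Complete the square in x and y: 5(x + 11)² -4(y + 1)² = -521 + 605 - 4 = 80
Dividing both sides by 80: (x + 11)²/16 - (y + 1)²/20 = 1
Hyperbola, center (-11, -1), transverse axis horizontal; a² = 16, b² = 20.
c² = a² + b² = 36, so c = 6.
e = c/a = 6/4 = 3/2.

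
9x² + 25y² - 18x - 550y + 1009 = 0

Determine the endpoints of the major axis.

(-14, 11) and (16, 11)

Collect terms: 9(x² - 2x) + 25(y² - 22y) = -1009
Completing the square gives 9(x - 1)² + 25(y - 11)² = -1009 + 9 + 3025 = 2025.
Divide by 2025: (x - 1)²/225 + (y - 11)²/81 = 1
Ellipse, center (1, 11), major axis horizontal; a² = 225, b² = 81.
a = 15. Vertices at (h ± a, k).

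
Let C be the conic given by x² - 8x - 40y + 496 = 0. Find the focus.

(4, 22)

Only x is squared. Complete the square in x: (x - 4)² = 40(y - 12).
Vertex (4, 12); 4p = 40 so p = 10. Opens up.
Focus is p units from the vertex along the axis: (h, k + p).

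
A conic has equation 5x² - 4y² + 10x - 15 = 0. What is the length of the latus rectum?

Rearranging, 5(x² + 2x) -4y² = 15.
Completing the square gives 5(x + 1)² -4y² = 15 + 5 + 0 = 20.
Divide through by 20 to get (x + 1)²/4 - y²/5 = 1.
Hyperbola, center (-1, 0), transverse axis horizontal; a² = 4, b² = 5.
Latus rectum length = 2b²/a = 2·5/2 = 5.

5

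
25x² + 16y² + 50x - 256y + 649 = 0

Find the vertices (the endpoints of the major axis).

25(x² + 2x) + 16(y² - 16y) = -649
Complete the square in x and y: 25(x + 1)² + 16(y - 8)² = -649 + 25 + 1024 = 400
Divide through by 400 to get (x + 1)²/16 + (y - 8)²/25 = 1.
Ellipse, center (-1, 8), major axis vertical; a² = 25, b² = 16.
a = 5. Vertices at (h, k ± a).

(-1, 3) and (-1, 13)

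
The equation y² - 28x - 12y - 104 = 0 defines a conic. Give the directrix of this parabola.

Only y is squared. Complete the square in y: (y - 6)² = 28(x + 5).
Vertex (-5, 6); 4p = 28 so p = 7. Opens right.
Directrix is the vertical line x = h − p = -5 − (7) = -12.

x = -12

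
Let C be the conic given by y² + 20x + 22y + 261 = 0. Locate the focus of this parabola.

Only y is squared. Complete the square in y: (y + 11)² = -20(x + 7).
Vertex (-7, -11); 4p = -20 so p = -5. Opens left.
Focus is p units from the vertex along the axis: (h + p, k).

(-12, -11)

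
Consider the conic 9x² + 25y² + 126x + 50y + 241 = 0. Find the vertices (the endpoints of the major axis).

(-12, -1) and (-2, -1)

Collect terms: 9(x² + 14x) + 25(y² + 2y) = -241
Complete the square: 9(x + 7)² + 25(y + 1)² = -241 + 441 + 25 = 225
Dividing both sides by 225: (x + 7)²/25 + (y + 1)²/9 = 1
Ellipse, center (-7, -1), major axis horizontal; a² = 25, b² = 9.
a = 5. Vertices at (h ± a, k).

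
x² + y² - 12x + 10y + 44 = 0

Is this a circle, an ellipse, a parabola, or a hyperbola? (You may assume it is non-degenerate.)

No xy term. Coefficients of x² and y² are A = 1, C = 1.
A = C (same sign) ⇒ circle.

circle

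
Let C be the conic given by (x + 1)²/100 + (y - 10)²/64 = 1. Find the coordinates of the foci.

(-7, 10) and (5, 10)

Center (-1, 10). The larger denominator 100 sits under the x-term, so the major axis is horizontal; a² = 100, b² = 64.
c² = a² - b² = 100 - 64 = 36, so c = 6.
Foci lie on the horizontal axis through the center: (h ± c, k).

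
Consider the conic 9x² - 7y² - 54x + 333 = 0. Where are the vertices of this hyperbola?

(3, -6) and (3, 6)

Collect terms: 9(x² - 6x) -7y² = -333
9(x - 3)² -7y² = -333 + 81 + 0 = -252
Divide through by -252 to get y²/36 - (x - 3)²/28 = 1.
Hyperbola, center (3, 0), transverse axis vertical; a² = 36, b² = 28.
a = 6. Vertices at (h, k ± a).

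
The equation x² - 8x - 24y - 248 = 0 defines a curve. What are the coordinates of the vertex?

Only x is squared. Complete the square in x: (x - 4)² = 24(y + 11).
Vertex (4, -11); 4p = 24 so p = 6. Opens up.

(4, -11)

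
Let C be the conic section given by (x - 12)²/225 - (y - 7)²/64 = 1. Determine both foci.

Center (12, 7). The positive term is the x-term, so the transverse axis is horizontal; a² = 225, b² = 64.
c² = a² + b² = 225 + 64 = 289, so c = 17.
Foci lie on the horizontal axis through the center: (h ± c, k).

(-5, 7) and (29, 7)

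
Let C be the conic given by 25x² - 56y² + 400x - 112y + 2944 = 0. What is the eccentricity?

e = 9/5

Rearranging, 25(x² + 16x) -56(y² + 2y) = -2944.
Complete the square: 25(x + 8)² -56(y + 1)² = -2944 + 1600 - 56 = -1400
Divide by -1400: (y + 1)²/25 - (x + 8)²/56 = 1
Hyperbola, center (-8, -1), transverse axis vertical; a² = 25, b² = 56.
c² = a² + b² = 81, so c = 9.
e = c/a = 9/5.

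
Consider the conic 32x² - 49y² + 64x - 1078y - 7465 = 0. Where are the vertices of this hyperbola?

32(x² + 2x) -49(y² + 22y) = 7465
Complete the square: 32(x + 1)² -49(y + 11)² = 7465 + 32 - 5929 = 1568
Divide by 1568: (x + 1)²/49 - (y + 11)²/32 = 1
Hyperbola, center (-1, -11), transverse axis horizontal; a² = 49, b² = 32.
a = 7. Vertices at (h ± a, k).

(-8, -11) and (6, -11)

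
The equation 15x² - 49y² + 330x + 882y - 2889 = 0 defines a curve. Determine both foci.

Collect terms: 15(x² + 22x) -49(y² - 18y) = 2889
15(x + 11)² -49(y - 9)² = 2889 + 1815 - 3969 = 735
Dividing both sides by 735: (x + 11)²/49 - (y - 9)²/15 = 1
Hyperbola, center (-11, 9), transverse axis horizontal; a² = 49, b² = 15.
c² = a² + b² = 49 + 15 = 64, so c = 8.
Foci lie on the horizontal axis through the center: (h ± c, k).

(-19, 9) and (-3, 9)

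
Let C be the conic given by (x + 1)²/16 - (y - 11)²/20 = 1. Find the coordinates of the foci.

(-7, 11) and (5, 11)

Center (-1, 11). The positive term is the x-term, so the transverse axis is horizontal; a² = 16, b² = 20.
c² = a² + b² = 16 + 20 = 36, so c = 6.
Foci lie on the horizontal axis through the center: (h ± c, k).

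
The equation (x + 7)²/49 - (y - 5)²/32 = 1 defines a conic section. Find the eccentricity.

Center (-7, 5). The positive term is the x-term, so the transverse axis is horizontal; a² = 49, b² = 32.
c² = a² + b² = 81, so c = 9.
e = c/a = 9/7.

e = 9/7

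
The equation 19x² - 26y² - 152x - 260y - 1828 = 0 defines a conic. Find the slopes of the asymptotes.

19(x² - 8x) -26(y² + 10y) = 1828
Complete the square: 19(x - 4)² -26(y + 5)² = 1828 + 304 - 650 = 1482
Dividing both sides by 1482: (x - 4)²/78 - (y + 5)²/57 = 1
Hyperbola, center (4, -5), transverse axis horizontal; a² = 78, b² = 57.
For a horizontal hyperbola the asymptotes have slope ±b/a.
Here that is ±√57/√78 = ±√494/26.

√494/26 and -√494/26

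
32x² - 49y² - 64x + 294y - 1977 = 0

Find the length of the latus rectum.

32(x² - 2x) -49(y² - 6y) = 1977
Complete the square in x and y: 32(x - 1)² -49(y - 3)² = 1977 + 32 - 441 = 1568
Divide by 1568: (x - 1)²/49 - (y - 3)²/32 = 1
Hyperbola, center (1, 3), transverse axis horizontal; a² = 49, b² = 32.
Latus rectum length = 2b²/a = 2·32/7 = 64/7.

64/7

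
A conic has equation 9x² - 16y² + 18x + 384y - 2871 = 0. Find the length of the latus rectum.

Collect terms: 9(x² + 2x) -16(y² - 24y) = 2871
9(x + 1)² -16(y - 12)² = 2871 + 9 - 2304 = 576
Divide through by 576 to get (x + 1)²/64 - (y - 12)²/36 = 1.
Hyperbola, center (-1, 12), transverse axis horizontal; a² = 64, b² = 36.
Latus rectum length = 2b²/a = 2·36/8 = 9.

9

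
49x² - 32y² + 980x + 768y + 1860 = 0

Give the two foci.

Rearranging, 49(x² + 20x) -32(y² - 24y) = -1860.
Completing the square gives 49(x + 10)² -32(y - 12)² = -1860 + 4900 - 4608 = -1568.
Divide through by -1568 to get (y - 12)²/49 - (x + 10)²/32 = 1.
Hyperbola, center (-10, 12), transverse axis vertical; a² = 49, b² = 32.
c² = a² + b² = 49 + 32 = 81, so c = 9.
Foci lie on the vertical axis through the center: (h, k ± c).

(-10, 3) and (-10, 21)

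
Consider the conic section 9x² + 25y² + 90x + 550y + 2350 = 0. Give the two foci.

Group: 9(x² + 10x) + 25(y² + 22y) = -2350
9(x + 5)² + 25(y + 11)² = -2350 + 225 + 3025 = 900
Dividing both sides by 900: (x + 5)²/100 + (y + 11)²/36 = 1
Ellipse, center (-5, -11), major axis horizontal; a² = 100, b² = 36.
c² = a² - b² = 100 - 36 = 64, so c = 8.
Foci lie on the horizontal axis through the center: (h ± c, k).

(-13, -11) and (3, -11)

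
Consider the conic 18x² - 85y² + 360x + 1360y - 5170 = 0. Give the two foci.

18(x² + 20x) -85(y² - 16y) = 5170
Complete the square: 18(x + 10)² -85(y - 8)² = 5170 + 1800 - 5440 = 1530
Divide by 1530: (x + 10)²/85 - (y - 8)²/18 = 1
Hyperbola, center (-10, 8), transverse axis horizontal; a² = 85, b² = 18.
c² = a² + b² = 85 + 18 = 103, so c = √103.
Foci lie on the horizontal axis through the center: (h ± c, k).

(-10 - √103, 8) and (-10 + √103, 8)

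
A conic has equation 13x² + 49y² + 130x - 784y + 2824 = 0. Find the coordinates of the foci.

13(x² + 10x) + 49(y² - 16y) = -2824
Completing the square gives 13(x + 5)² + 49(y - 8)² = -2824 + 325 + 3136 = 637.
Dividing both sides by 637: (x + 5)²/49 + (y - 8)²/13 = 1
Ellipse, center (-5, 8), major axis horizontal; a² = 49, b² = 13.
c² = a² - b² = 49 - 13 = 36, so c = 6.
Foci lie on the horizontal axis through the center: (h ± c, k).

(-11, 8) and (1, 8)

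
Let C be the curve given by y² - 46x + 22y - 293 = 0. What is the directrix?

x = -41/2

Only y is squared. Complete the square in y: (y + 11)² = 46(x + 9).
Vertex (-9, -11); 4p = 46 so p = 23/2. Opens right.
Directrix is the vertical line x = h − p = -9 − (23/2) = -41/2.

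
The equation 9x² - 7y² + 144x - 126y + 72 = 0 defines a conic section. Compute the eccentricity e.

e = 4/3

Rearranging, 9(x² + 16x) -7(y² + 18y) = -72.
9(x + 8)² -7(y + 9)² = -72 + 576 - 567 = -63
Dividing both sides by -63: (y + 9)²/9 - (x + 8)²/7 = 1
Hyperbola, center (-8, -9), transverse axis vertical; a² = 9, b² = 7.
c² = a² + b² = 16, so c = 4.
e = c/a = 4/3.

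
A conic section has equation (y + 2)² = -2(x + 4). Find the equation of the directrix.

Vertex (-4, -2); 4p = -2 so p = -1/2. Opens left.
Directrix is the vertical line x = h − p = -4 − (-1/2) = -7/2.

x = -7/2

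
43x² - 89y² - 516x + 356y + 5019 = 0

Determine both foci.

(6, 2 - 2√33) and (6, 2 + 2√33)

Collect terms: 43(x² - 12x) -89(y² - 4y) = -5019
Complete the square: 43(x - 6)² -89(y - 2)² = -5019 + 1548 - 356 = -3827
Dividing both sides by -3827: (y - 2)²/43 - (x - 6)²/89 = 1
Hyperbola, center (6, 2), transverse axis vertical; a² = 43, b² = 89.
c² = a² + b² = 43 + 89 = 132, so c = 2√33.
Foci lie on the vertical axis through the center: (h, k ± c).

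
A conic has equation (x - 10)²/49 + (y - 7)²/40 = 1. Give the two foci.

(7, 7) and (13, 7)

Center (10, 7). The larger denominator 49 sits under the x-term, so the major axis is horizontal; a² = 49, b² = 40.
c² = a² - b² = 49 - 40 = 9, so c = 3.
Foci lie on the horizontal axis through the center: (h ± c, k).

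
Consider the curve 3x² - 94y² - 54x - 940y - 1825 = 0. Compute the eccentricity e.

3(x² - 18x) -94(y² + 10y) = 1825
Completing the square gives 3(x - 9)² -94(y + 5)² = 1825 + 243 - 2350 = -282.
Dividing both sides by -282: (y + 5)²/3 - (x - 9)²/94 = 1
Hyperbola, center (9, -5), transverse axis vertical; a² = 3, b² = 94.
c² = a² + b² = 97, so c = √97.
e = c/a = √97/√3 = √291/3.

e = √291/3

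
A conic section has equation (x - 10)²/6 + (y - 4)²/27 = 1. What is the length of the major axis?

6√3

Center (10, 4). The larger denominator 27 sits under the y-term, so the major axis is vertical; a² = 27, b² = 6.
a² = 27 so a = 3√3; the major axis has length 2a = 6√3.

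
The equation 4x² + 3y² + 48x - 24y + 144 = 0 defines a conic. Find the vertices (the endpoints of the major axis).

(-6, 0) and (-6, 8)

Group: 4(x² + 12x) + 3(y² - 8y) = -144
Completing the square gives 4(x + 6)² + 3(y - 4)² = -144 + 144 + 48 = 48.
Divide through by 48 to get (x + 6)²/12 + (y - 4)²/16 = 1.
Ellipse, center (-6, 4), major axis vertical; a² = 16, b² = 12.
a = 4. Vertices at (h, k ± a).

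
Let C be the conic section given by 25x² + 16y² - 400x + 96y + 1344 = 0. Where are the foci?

(8, -6) and (8, 0)

Group: 25(x² - 16x) + 16(y² + 6y) = -1344
Completing the square gives 25(x - 8)² + 16(y + 3)² = -1344 + 1600 + 144 = 400.
Dividing both sides by 400: (x - 8)²/16 + (y + 3)²/25 = 1
Ellipse, center (8, -3), major axis vertical; a² = 25, b² = 16.
c² = a² - b² = 25 - 16 = 9, so c = 3.
Foci lie on the vertical axis through the center: (h, k ± c).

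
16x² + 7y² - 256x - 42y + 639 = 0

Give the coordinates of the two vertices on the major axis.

(8, -5) and (8, 11)

Group: 16(x² - 16x) + 7(y² - 6y) = -639
Completing the square gives 16(x - 8)² + 7(y - 3)² = -639 + 1024 + 63 = 448.
Divide by 448: (x - 8)²/28 + (y - 3)²/64 = 1
Ellipse, center (8, 3), major axis vertical; a² = 64, b² = 28.
a = 8. Vertices at (h, k ± a).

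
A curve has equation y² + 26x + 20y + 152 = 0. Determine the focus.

Only y is squared. Complete the square in y: (y + 10)² = -26(x + 2).
Vertex (-2, -10); 4p = -26 so p = -13/2. Opens left.
Focus is p units from the vertex along the axis: (h + p, k).

(-17/2, -10)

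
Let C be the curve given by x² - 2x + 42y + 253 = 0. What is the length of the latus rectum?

Only x is squared. Complete the square in x: (x - 1)² = -42(y + 6).
Vertex (1, -6); 4p = -42 so p = -21/2. Opens down.
Latus rectum length = |4p| = 42.

42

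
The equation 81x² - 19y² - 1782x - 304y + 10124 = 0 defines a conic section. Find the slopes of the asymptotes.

9√19/19 and -9√19/19

Group the x- and y-terms: 81(x² - 22x) -19(y² + 16y) = -10124
Complete the square: 81(x - 11)² -19(y + 8)² = -10124 + 9801 - 1216 = -1539
Dividing both sides by -1539: (y + 8)²/81 - (x - 11)²/19 = 1
Hyperbola, center (11, -8), transverse axis vertical; a² = 81, b² = 19.
For a vertical hyperbola the asymptotes have slope ±a/b.
Here that is ±9/√19 = ±9√19/19.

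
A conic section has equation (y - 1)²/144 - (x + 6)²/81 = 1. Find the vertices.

Center (-6, 1). The positive term is the y-term, so the transverse axis is vertical; a² = 144, b² = 81.
a = 12. Vertices at (h, k ± a).

(-6, -11) and (-6, 13)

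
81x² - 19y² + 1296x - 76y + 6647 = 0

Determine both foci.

(-8, -12) and (-8, 8)

Group: 81(x² + 16x) -19(y² + 4y) = -6647
81(x + 8)² -19(y + 2)² = -6647 + 5184 - 76 = -1539
Dividing both sides by -1539: (y + 2)²/81 - (x + 8)²/19 = 1
Hyperbola, center (-8, -2), transverse axis vertical; a² = 81, b² = 19.
c² = a² + b² = 81 + 19 = 100, so c = 10.
Foci lie on the vertical axis through the center: (h, k ± c).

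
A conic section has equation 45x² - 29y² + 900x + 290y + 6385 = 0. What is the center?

Collect terms: 45(x² + 20x) -29(y² - 10y) = -6385
Complete the square in x and y: 45(x + 10)² -29(y - 5)² = -6385 + 4500 - 725 = -2610
Dividing both sides by -2610: (y - 5)²/90 - (x + 10)²/58 = 1
Hyperbola with center (-10, 5).

(-10, 5)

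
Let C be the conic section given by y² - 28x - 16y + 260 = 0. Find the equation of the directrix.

x = 0

Only y is squared. Complete the square in y: (y - 8)² = 28(x - 7).
Vertex (7, 8); 4p = 28 so p = 7. Opens right.
Directrix is the vertical line x = h − p = 7 − (7) = 0.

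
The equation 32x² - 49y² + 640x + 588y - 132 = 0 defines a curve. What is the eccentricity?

e = 9/7

32(x² + 20x) -49(y² - 12y) = 132
Completing the square gives 32(x + 10)² -49(y - 6)² = 132 + 3200 - 1764 = 1568.
Divide by 1568: (x + 10)²/49 - (y - 6)²/32 = 1
Hyperbola, center (-10, 6), transverse axis horizontal; a² = 49, b² = 32.
c² = a² + b² = 81, so c = 9.
e = c/a = 9/7.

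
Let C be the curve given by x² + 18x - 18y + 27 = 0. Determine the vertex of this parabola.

(-9, -3)

Only x is squared. Complete the square in x: (x + 9)² = 18(y + 3).
Vertex (-9, -3); 4p = 18 so p = 9/2. Opens up.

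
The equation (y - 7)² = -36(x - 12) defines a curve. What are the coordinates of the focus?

Vertex (12, 7); 4p = -36 so p = -9. Opens left.
Focus is p units from the vertex along the axis: (h + p, k).

(3, 7)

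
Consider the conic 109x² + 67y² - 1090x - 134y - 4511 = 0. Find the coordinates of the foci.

(5, 1 - √42) and (5, 1 + √42)

Group: 109(x² - 10x) + 67(y² - 2y) = 4511
Completing the square gives 109(x - 5)² + 67(y - 1)² = 4511 + 2725 + 67 = 7303.
Divide by 7303: (x - 5)²/67 + (y - 1)²/109 = 1
Ellipse, center (5, 1), major axis vertical; a² = 109, b² = 67.
c² = a² - b² = 109 - 67 = 42, so c = √42.
Foci lie on the vertical axis through the center: (h, k ± c).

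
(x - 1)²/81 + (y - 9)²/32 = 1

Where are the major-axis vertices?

Center (1, 9). The larger denominator 81 sits under the x-term, so the major axis is horizontal; a² = 81, b² = 32.
a = 9. Vertices at (h ± a, k).

(-8, 9) and (10, 9)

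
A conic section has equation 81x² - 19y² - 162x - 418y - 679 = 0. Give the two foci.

(1, -21) and (1, -1)

Rearranging, 81(x² - 2x) -19(y² + 22y) = 679.
81(x - 1)² -19(y + 11)² = 679 + 81 - 2299 = -1539
Divide through by -1539 to get (y + 11)²/81 - (x - 1)²/19 = 1.
Hyperbola, center (1, -11), transverse axis vertical; a² = 81, b² = 19.
c² = a² + b² = 81 + 19 = 100, so c = 10.
Foci lie on the vertical axis through the center: (h, k ± c).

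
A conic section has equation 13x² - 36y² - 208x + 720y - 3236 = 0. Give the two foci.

(1, 10) and (15, 10)

Group: 13(x² - 16x) -36(y² - 20y) = 3236
Completing the square gives 13(x - 8)² -36(y - 10)² = 3236 + 832 - 3600 = 468.
Divide through by 468 to get (x - 8)²/36 - (y - 10)²/13 = 1.
Hyperbola, center (8, 10), transverse axis horizontal; a² = 36, b² = 13.
c² = a² + b² = 36 + 13 = 49, so c = 7.
Foci lie on the horizontal axis through the center: (h ± c, k).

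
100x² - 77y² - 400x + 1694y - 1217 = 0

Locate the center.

(2, 11)

Rearranging, 100(x² - 4x) -77(y² - 22y) = 1217.
Completing the square gives 100(x - 2)² -77(y - 11)² = 1217 + 400 - 9317 = -7700.
Divide by -7700: (y - 11)²/100 - (x - 2)²/77 = 1
Hyperbola with center (2, 11).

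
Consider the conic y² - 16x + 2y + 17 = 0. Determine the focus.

(5, -1)

Only y is squared. Complete the square in y: (y + 1)² = 16(x - 1).
Vertex (1, -1); 4p = 16 so p = 4. Opens right.
Focus is p units from the vertex along the axis: (h + p, k).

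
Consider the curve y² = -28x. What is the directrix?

Vertex (0, 0); 4p = -28 so p = -7. Opens left.
Directrix is the vertical line x = h − p = 0 − (-7) = 7.

x = 7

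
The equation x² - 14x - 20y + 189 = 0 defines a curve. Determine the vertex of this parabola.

Only x is squared. Complete the square in x: (x - 7)² = 20(y - 7).
Vertex (7, 7); 4p = 20 so p = 5. Opens up.

(7, 7)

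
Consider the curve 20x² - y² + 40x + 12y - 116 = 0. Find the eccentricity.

Group the x- and y-terms: 20(x² + 2x) -(y² - 12y) = 116
Complete the square: 20(x + 1)² -(y - 6)² = 116 + 20 - 36 = 100
Dividing both sides by 100: (x + 1)²/5 - (y - 6)²/100 = 1
Hyperbola, center (-1, 6), transverse axis horizontal; a² = 5, b² = 100.
c² = a² + b² = 105, so c = √105.
e = c/a = √105/√5 = √21.

e = √21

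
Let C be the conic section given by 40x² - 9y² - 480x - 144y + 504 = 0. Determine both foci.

Rearranging, 40(x² - 12x) -9(y² + 16y) = -504.
40(x - 6)² -9(y + 8)² = -504 + 1440 - 576 = 360
Divide through by 360 to get (x - 6)²/9 - (y + 8)²/40 = 1.
Hyperbola, center (6, -8), transverse axis horizontal; a² = 9, b² = 40.
c² = a² + b² = 9 + 40 = 49, so c = 7.
Foci lie on the horizontal axis through the center: (h ± c, k).

(-1, -8) and (13, -8)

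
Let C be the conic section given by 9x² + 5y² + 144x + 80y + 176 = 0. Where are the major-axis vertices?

Rearranging, 9(x² + 16x) + 5(y² + 16y) = -176.
Completing the square gives 9(x + 8)² + 5(y + 8)² = -176 + 576 + 320 = 720.
Dividing both sides by 720: (x + 8)²/80 + (y + 8)²/144 = 1
Ellipse, center (-8, -8), major axis vertical; a² = 144, b² = 80.
a = 12. Vertices at (h, k ± a).

(-8, -20) and (-8, 4)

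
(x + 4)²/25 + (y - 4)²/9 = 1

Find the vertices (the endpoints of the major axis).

(-9, 4) and (1, 4)

Center (-4, 4). The larger denominator 25 sits under the x-term, so the major axis is horizontal; a² = 25, b² = 9.
a = 5. Vertices at (h ± a, k).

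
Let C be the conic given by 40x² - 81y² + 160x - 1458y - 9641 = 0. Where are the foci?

Group the x- and y-terms: 40(x² + 4x) -81(y² + 18y) = 9641
40(x + 2)² -81(y + 9)² = 9641 + 160 - 6561 = 3240
Divide through by 3240 to get (x + 2)²/81 - (y + 9)²/40 = 1.
Hyperbola, center (-2, -9), transverse axis horizontal; a² = 81, b² = 40.
c² = a² + b² = 81 + 40 = 121, so c = 11.
Foci lie on the horizontal axis through the center: (h ± c, k).

(-13, -9) and (9, -9)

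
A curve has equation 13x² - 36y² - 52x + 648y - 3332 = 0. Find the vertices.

(-4, 9) and (8, 9)

Group the x- and y-terms: 13(x² - 4x) -36(y² - 18y) = 3332
Completing the square gives 13(x - 2)² -36(y - 9)² = 3332 + 52 - 2916 = 468.
Dividing both sides by 468: (x - 2)²/36 - (y - 9)²/13 = 1
Hyperbola, center (2, 9), transverse axis horizontal; a² = 36, b² = 13.
a = 6. Vertices at (h ± a, k).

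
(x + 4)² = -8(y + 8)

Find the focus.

(-4, -10)

Vertex (-4, -8); 4p = -8 so p = -2. Opens down.
Focus is p units from the vertex along the axis: (h, k + p).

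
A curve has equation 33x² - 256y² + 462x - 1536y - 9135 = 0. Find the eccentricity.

e = 17/16

Rearranging, 33(x² + 14x) -256(y² + 6y) = 9135.
Complete the square: 33(x + 7)² -256(y + 3)² = 9135 + 1617 - 2304 = 8448
Divide by 8448: (x + 7)²/256 - (y + 3)²/33 = 1
Hyperbola, center (-7, -3), transverse axis horizontal; a² = 256, b² = 33.
c² = a² + b² = 289, so c = 17.
e = c/a = 17/16.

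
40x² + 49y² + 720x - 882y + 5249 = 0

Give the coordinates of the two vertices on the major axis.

(-16, 9) and (-2, 9)

Group the x- and y-terms: 40(x² + 18x) + 49(y² - 18y) = -5249
Completing the square gives 40(x + 9)² + 49(y - 9)² = -5249 + 3240 + 3969 = 1960.
Divide by 1960: (x + 9)²/49 + (y - 9)²/40 = 1
Ellipse, center (-9, 9), major axis horizontal; a² = 49, b² = 40.
a = 7. Vertices at (h ± a, k).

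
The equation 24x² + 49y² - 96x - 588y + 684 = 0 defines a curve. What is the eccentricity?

e = 5/7

Collect terms: 24(x² - 4x) + 49(y² - 12y) = -684
24(x - 2)² + 49(y - 6)² = -684 + 96 + 1764 = 1176
Divide through by 1176 to get (x - 2)²/49 + (y - 6)²/24 = 1.
Ellipse, center (2, 6), major axis horizontal; a² = 49, b² = 24.
c² = a² - b² = 25, so c = 5.
e = c/a = 5/7.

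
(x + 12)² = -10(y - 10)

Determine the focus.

(-12, 15/2)

Vertex (-12, 10); 4p = -10 so p = -5/2. Opens down.
Focus is p units from the vertex along the axis: (h, k + p).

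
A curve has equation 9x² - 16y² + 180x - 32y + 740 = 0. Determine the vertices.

Group: 9(x² + 20x) -16(y² + 2y) = -740
Completing the square gives 9(x + 10)² -16(y + 1)² = -740 + 900 - 16 = 144.
Divide by 144: (x + 10)²/16 - (y + 1)²/9 = 1
Hyperbola, center (-10, -1), transverse axis horizontal; a² = 16, b² = 9.
a = 4. Vertices at (h ± a, k).

(-14, -1) and (-6, -1)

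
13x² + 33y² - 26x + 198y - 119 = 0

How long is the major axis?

2√33

Rearranging, 13(x² - 2x) + 33(y² + 6y) = 119.
Complete the square in x and y: 13(x - 1)² + 33(y + 3)² = 119 + 13 + 297 = 429
Divide through by 429 to get (x - 1)²/33 + (y + 3)²/13 = 1.
Ellipse, center (1, -3), major axis horizontal; a² = 33, b² = 13.
a² = 33 so a = √33; the major axis has length 2a = 2√33.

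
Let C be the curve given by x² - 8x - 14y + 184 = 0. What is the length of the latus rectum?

14

Only x is squared. Complete the square in x: (x - 4)² = 14(y - 12).
Vertex (4, 12); 4p = 14 so p = 7/2. Opens up.
Latus rectum length = |4p| = 14.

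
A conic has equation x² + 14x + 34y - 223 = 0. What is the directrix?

Only x is squared. Complete the square in x: (x + 7)² = -34(y - 8).
Vertex (-7, 8); 4p = -34 so p = -17/2. Opens down.
Directrix is the horizontal line y = k − p = 8 − (-17/2) = 33/2.

y = 33/2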